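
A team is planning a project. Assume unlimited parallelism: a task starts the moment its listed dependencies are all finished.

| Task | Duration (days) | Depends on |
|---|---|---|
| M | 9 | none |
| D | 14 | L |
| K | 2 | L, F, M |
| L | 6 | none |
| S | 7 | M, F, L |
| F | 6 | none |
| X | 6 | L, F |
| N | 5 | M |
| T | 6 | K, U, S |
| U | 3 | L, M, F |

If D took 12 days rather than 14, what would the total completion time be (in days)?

Actual critical path: M→S→T = 9+7+6 = 22 ⇒ 22 days.
D has 2 days of float (longest path through it is 20).
The critical path is still M→S→T; finish is now 22 days.

22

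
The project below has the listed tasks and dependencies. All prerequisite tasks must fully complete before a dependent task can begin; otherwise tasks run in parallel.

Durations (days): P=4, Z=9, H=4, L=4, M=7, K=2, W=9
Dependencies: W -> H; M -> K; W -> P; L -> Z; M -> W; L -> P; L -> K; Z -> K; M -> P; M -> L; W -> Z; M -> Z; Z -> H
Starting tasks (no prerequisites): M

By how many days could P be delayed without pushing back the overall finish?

9

Critical path: M→W→Z→H = 7+9+9+4 = 29, so the finish is 29 days.
Longest path through P: 20 days (earliest finish 20, latest finish 29).
Slack of P = 25 − 16 = 9 days.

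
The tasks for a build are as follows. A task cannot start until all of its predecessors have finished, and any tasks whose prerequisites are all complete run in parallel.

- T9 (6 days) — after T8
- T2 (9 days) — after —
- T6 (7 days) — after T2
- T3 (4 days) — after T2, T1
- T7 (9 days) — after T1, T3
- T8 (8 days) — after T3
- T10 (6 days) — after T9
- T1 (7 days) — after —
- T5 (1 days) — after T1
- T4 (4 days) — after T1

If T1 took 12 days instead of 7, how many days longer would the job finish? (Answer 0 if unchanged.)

3

The binding path is T2→T3→T8→T9→T10 = 9+4+8+6+6 = 33; finish at 33 days.
The longest path through T1 is only 31 days, so T1 has float 2.
The binding chain switches to T1→T3→T8→T9→T10 = 12+4+8+6+6 = 36; finish 36 days.
Change in finish: 36 − 33 = +3 days.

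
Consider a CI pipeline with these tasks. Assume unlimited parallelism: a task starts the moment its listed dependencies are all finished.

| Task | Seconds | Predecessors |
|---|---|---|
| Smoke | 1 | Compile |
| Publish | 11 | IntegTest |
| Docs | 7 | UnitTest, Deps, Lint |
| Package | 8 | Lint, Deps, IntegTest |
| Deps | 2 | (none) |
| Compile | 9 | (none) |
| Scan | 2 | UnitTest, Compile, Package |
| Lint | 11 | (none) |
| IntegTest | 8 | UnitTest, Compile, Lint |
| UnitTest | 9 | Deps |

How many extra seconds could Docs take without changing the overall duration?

The longest chain is Deps→UnitTest→IntegTest→Publish = 2+9+8+11 = 30; overall finish 30 seconds.
Longest path through Docs: 18 seconds (earliest finish 18, latest finish 30).
Slack of Docs = 23 − 11 = 12 seconds.

12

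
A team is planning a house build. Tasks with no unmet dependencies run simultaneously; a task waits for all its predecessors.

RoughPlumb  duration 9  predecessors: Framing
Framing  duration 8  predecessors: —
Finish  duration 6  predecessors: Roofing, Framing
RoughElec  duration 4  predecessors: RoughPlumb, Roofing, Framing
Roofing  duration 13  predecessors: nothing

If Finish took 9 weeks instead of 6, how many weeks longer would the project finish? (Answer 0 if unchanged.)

1

The binding path is Framing→RoughPlumb→RoughElec = 8+9+4 = 21; finish at 21 weeks.
Finish has 2 weeks of float (longest path through it is 19).
New critical path: Roofing→Finish = 13+9 = 22 ⇒ 22 weeks.
Change in finish: 22 − 21 = +1 weeks.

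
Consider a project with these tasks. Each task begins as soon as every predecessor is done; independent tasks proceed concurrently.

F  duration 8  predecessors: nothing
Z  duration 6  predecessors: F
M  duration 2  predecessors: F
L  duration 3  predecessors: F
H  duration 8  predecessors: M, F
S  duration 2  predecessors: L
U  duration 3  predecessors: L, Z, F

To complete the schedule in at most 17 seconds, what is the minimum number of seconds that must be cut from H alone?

Current finish: 18 seconds; target: 17.
H is on every critical path, so each second cut from H cuts the finish by one (this holds down to a finish of 17).
Need 18 − 17 = 1 second off H → H becomes 7 seconds, finish becomes 17.

1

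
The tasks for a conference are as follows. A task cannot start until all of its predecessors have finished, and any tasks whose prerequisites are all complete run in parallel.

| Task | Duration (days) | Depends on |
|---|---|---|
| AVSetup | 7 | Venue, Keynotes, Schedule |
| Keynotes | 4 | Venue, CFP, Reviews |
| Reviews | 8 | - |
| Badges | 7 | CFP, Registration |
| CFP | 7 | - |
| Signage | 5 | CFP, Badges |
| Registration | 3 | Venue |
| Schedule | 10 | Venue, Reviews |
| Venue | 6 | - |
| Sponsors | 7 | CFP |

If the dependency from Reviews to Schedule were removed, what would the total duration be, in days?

23

With the dependency in place, Reviews→Schedule→AVSetup = 8+10+7 = 25 sets the finish at 25 days.
Without Reviews→Schedule, Schedule's earliest start moves from 8 to 6.
The longest chain is now Venue→Schedule→AVSetup = 6+10+7 = 23, so the schedule takes 23 days.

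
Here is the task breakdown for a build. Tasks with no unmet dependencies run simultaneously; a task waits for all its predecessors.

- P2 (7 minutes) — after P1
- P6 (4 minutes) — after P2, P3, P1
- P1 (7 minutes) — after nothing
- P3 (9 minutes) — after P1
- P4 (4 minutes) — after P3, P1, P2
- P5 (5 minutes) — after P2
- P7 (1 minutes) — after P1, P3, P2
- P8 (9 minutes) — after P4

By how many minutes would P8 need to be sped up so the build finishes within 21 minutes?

8

Current finish: 29 minutes; target: 21.
P8 is on every critical path, so each minute cut from P8 cuts the finish by one (this holds down to a finish of 21).
Need 29 − 21 = 8 minutes off P8 → P8 becomes 1 minute, finish becomes 21.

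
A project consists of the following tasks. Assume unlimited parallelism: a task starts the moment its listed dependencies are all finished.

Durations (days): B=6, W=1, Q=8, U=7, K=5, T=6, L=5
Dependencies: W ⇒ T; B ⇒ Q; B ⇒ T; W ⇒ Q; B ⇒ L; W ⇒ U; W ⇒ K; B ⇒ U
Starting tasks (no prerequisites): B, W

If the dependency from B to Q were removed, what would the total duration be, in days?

13

With the dependency in place, B→Q = 6+8 = 14 sets the finish at 14 days.
Without B→Q, Q's earliest start moves from 6 to 1.
The longest chain is now B→U = 6+7 = 13, so the project takes 13 days.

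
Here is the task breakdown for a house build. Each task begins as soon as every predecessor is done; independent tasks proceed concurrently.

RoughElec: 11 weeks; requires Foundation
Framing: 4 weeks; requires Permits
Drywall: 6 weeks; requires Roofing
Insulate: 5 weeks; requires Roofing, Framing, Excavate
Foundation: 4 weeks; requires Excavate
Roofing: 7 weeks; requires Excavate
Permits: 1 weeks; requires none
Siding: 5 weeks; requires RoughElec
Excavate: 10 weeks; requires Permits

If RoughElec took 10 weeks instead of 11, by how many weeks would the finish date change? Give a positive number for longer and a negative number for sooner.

-1

As given, the longest chain is Permits→Excavate→Foundation→RoughElec→Siding = 1+10+4+11+5 = 31, so the finish is 31 weeks.
RoughElec lies on that path, so at 10 weeks the path becomes 30 weeks.
The critical path is still Permits→Excavate→Foundation→RoughElec→Siding; finish is now 30 weeks.
Change in finish: 30 − 31 = -1 weeks.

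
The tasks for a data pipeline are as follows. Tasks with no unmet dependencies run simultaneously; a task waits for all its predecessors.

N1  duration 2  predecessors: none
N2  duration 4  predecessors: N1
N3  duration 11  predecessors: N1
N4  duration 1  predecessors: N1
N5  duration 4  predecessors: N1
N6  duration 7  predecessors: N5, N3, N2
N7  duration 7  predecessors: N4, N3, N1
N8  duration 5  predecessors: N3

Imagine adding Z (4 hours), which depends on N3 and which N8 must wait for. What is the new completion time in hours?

Originally the schedule takes 20 hours.
With Z inserted, N8 now waits for max(N3, Z).
New critical path: N1→N3→Z→N8 = 2+11+4+5 = 22 ⇒ 22 hours.

22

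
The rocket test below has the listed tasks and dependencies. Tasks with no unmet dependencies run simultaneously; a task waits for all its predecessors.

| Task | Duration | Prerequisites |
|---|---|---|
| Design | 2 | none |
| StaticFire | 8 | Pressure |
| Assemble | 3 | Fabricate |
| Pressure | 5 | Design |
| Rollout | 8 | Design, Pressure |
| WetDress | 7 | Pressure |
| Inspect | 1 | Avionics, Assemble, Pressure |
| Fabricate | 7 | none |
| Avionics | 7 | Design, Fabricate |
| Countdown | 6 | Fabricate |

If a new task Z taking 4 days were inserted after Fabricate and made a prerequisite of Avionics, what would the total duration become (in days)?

19

Originally the job takes 15 days.
With Z inserted, Avionics now waits for max(Design, Fabricate, Z).
New critical path: Fabricate→Z→Avionics→Inspect = 7+4+7+1 = 19 ⇒ 19 days.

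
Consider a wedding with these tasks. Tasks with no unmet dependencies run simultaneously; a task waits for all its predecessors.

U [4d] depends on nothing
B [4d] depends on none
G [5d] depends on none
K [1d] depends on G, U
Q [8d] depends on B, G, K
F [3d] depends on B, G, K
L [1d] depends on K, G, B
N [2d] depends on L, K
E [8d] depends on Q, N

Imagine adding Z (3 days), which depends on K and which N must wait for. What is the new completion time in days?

Originally the job takes 22 days.
With Z inserted, N now waits for max(L, K, Z).
New critical path: G→K→Q→E = 5+1+8+8 = 22 ⇒ 22 days.

22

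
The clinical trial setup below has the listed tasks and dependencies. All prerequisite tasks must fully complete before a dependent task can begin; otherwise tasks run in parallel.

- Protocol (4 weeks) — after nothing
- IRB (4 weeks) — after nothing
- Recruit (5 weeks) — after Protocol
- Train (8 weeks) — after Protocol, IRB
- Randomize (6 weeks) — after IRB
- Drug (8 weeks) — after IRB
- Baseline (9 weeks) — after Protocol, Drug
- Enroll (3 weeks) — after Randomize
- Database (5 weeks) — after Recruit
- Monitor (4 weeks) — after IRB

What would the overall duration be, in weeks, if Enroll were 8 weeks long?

Actual critical path: IRB→Drug→Baseline = 4+8+9 = 21 ⇒ 21 weeks.
Enroll has 8 weeks of float (longest path through it is 13).
That remains the longest chain; total 21 weeks.

21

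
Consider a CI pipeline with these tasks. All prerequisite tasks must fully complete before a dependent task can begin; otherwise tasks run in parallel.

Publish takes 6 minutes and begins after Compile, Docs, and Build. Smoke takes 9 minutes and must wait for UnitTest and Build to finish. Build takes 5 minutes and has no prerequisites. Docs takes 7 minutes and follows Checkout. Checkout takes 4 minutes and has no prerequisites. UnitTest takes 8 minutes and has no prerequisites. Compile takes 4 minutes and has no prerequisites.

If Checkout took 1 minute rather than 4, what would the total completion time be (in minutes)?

17

Baseline: Checkout→Docs→Publish = 4+7+6 = 17 → 17 minutes.
Checkout is on the critical path; changing it to 1 makes that path 14 minutes.
Now UnitTest→Smoke = 8+9 = 17 is longest, so the finish becomes 17 minutes.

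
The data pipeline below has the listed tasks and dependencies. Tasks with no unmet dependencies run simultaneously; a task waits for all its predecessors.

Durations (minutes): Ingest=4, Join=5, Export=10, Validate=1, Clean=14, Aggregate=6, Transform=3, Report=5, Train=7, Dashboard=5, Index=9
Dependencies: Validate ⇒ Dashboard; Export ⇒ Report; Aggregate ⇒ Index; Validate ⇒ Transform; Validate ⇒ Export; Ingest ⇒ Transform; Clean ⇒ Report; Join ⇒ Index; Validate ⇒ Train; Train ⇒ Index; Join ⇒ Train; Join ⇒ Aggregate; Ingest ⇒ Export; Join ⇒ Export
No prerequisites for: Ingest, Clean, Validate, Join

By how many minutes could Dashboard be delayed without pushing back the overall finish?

The longest chain is Join→Train→Index = 5+7+9 = 21; overall finish 21 minutes.
The longest chain containing Dashboard totals 6 minutes.
Slack of Dashboard = 16 − 1 = 15 minutes.

15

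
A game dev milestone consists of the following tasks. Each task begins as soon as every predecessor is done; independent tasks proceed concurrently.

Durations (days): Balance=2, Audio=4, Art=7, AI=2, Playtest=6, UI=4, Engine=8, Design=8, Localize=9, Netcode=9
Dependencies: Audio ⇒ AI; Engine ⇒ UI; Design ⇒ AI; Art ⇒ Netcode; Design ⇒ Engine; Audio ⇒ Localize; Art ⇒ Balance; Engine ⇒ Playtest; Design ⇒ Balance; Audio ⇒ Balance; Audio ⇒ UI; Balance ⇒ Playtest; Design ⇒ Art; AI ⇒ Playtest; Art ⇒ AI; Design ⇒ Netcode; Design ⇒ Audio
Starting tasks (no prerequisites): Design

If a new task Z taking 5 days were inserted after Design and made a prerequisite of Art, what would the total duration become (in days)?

29

Originally the plan takes 24 days.
With Z inserted, Art now waits for max(Design, Z).
New critical path: Design→Z→Art→Netcode = 8+5+7+9 = 29 ⇒ 29 days.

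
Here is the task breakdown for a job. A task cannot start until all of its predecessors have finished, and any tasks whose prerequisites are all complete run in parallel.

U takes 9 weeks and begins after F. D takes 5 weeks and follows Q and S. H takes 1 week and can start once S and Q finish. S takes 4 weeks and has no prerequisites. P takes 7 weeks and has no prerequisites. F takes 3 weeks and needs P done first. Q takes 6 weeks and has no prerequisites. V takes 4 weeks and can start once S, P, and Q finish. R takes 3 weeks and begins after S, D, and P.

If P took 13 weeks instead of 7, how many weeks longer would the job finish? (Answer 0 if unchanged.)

As given, the longest chain is P→F→U = 7+3+9 = 19, so the finish is 19 weeks.
P lies on that path, so at 13 weeks the path becomes 25 weeks.
That remains the longest chain; total 25 weeks.
Change in finish: 25 − 19 = +6 weeks.

6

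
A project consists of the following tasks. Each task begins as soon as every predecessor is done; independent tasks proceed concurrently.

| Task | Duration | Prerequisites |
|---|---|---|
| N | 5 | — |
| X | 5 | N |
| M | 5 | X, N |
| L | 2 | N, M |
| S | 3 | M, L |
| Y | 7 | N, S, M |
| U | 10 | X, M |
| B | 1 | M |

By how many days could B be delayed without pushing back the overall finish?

11

N→X→M→L→S→Y = 5+5+5+2+3+7 = 27 sets the makespan at 27 days.
Longest path through B: 16 days (earliest finish 16, latest finish 27).
Float = 27 − 16 = 11.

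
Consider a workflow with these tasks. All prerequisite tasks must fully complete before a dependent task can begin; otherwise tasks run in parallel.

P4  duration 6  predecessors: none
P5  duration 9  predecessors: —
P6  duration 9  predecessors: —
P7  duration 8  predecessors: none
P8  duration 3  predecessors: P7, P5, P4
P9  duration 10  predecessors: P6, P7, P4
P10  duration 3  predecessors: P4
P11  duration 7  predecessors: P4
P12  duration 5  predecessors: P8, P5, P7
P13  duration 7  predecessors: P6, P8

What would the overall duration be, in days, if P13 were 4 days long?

Actual critical path: P5→P8→P13 = 9+3+7 = 19 ⇒ 19 days.
P13 lies on that path, so at 4 days the path becomes 16 days.
The binding chain switches to P6→P9 = 9+10 = 19; finish 19 days.

19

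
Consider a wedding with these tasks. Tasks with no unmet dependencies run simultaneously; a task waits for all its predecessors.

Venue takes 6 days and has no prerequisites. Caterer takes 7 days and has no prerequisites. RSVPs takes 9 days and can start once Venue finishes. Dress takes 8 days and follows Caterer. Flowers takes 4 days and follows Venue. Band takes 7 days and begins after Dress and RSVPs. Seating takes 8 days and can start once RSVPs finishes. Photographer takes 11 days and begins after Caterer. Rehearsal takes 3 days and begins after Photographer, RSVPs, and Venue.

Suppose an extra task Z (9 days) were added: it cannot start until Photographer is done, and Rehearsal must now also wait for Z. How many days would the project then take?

30

Originally the project takes 23 days.
With Z inserted, Rehearsal now waits for max(Photographer, RSVPs, Venue, Z).
New critical path: Caterer→Photographer→Z→Rehearsal = 7+11+9+3 = 30 ⇒ 30 days.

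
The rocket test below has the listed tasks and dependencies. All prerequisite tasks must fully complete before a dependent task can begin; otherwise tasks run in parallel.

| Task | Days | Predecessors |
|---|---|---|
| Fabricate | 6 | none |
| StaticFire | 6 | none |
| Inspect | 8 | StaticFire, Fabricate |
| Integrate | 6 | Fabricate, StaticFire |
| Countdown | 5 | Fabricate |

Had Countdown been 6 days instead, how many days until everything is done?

14

As given, the longest chain is Fabricate→Inspect = 6+8 = 14, so the finish is 14 days.
Countdown is off the critical path — its longest chain is 11 days, giving 3 of slack.
The critical path is still Fabricate→Inspect; finish is now 14 days.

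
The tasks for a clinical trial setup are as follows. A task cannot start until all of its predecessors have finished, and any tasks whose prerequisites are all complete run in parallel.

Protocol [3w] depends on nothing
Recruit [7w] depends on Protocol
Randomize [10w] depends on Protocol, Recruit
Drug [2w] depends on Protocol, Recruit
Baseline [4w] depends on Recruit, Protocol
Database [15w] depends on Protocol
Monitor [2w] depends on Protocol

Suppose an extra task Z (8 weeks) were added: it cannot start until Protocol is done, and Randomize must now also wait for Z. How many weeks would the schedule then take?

21

Originally the schedule takes 20 weeks.
With Z inserted, Randomize now waits for max(Protocol, Recruit, Z).
New critical path: Protocol→Z→Randomize = 3+8+10 = 21 ⇒ 21 weeks.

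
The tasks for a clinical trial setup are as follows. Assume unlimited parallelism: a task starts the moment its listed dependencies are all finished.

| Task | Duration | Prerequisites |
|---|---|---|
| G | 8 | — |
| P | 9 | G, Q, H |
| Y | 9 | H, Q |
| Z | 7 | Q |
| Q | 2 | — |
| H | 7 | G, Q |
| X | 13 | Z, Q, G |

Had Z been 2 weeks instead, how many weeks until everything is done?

Actual critical path: G→H→P = 8+7+9 = 24 ⇒ 24 weeks.
Z has 2 weeks of float (longest path through it is 22).
That remains the longest chain; total 24 weeks.

24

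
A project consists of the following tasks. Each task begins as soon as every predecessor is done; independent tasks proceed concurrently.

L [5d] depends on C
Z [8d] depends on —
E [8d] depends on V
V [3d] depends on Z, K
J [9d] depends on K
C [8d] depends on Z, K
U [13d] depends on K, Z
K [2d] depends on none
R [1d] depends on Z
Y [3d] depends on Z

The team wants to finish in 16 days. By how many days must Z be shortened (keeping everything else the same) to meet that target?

Current finish: 21 days; target: 16.
Z is on every critical path, so each day cut from Z cuts the finish by one (this holds down to a finish of 15).
Need 21 − 16 = 5 days off Z → Z becomes 3 days, finish becomes 16.

5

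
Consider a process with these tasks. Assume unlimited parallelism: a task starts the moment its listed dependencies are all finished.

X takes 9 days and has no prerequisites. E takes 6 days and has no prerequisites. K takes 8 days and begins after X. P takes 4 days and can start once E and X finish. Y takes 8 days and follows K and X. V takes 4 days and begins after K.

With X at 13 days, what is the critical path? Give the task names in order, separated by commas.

X, K, Y

As given, the longest chain is X→K→Y = 9+8+8 = 25, so the finish is 25 days.
X is on the critical path; changing it to 13 makes that path 29 days.
The critical path is still X→K→Y; finish is now 29 days.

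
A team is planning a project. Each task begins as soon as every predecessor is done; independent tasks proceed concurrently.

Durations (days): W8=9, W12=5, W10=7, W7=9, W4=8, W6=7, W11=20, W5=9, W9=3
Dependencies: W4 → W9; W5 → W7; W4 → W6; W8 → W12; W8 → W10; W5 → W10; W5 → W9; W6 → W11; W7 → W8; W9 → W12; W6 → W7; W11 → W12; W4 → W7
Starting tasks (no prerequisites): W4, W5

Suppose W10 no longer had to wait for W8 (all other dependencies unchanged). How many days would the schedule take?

With the dependency in place, W4→W6→W7→W8→W10 = 8+7+9+9+7 = 40 sets the finish at 40 days.
Without W8→W10, W10's earliest start moves from 33 to 9.
The longest chain is now W4→W6→W11→W12 = 8+7+20+5 = 40, so the schedule takes 40 days.

40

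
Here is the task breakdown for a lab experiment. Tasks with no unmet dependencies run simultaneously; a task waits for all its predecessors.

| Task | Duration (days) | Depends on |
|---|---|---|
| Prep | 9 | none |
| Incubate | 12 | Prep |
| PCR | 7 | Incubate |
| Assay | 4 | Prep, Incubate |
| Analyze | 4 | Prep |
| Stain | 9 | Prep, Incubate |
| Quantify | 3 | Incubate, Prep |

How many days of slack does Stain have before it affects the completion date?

Critical path: Prep→Incubate→Stain = 9+12+9 = 30, so the finish is 30 days.
The longest chain containing Stain totals 30 days.
Float = 30 − 30 = 0.

0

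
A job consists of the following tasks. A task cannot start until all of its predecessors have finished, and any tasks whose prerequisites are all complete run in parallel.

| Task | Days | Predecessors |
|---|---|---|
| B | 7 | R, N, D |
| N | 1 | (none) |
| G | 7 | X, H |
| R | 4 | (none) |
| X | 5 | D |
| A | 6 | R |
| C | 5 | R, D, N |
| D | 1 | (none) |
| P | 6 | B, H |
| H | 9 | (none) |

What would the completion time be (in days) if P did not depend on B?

With the dependency in place, R→B→P = 4+7+6 = 17 sets the finish at 17 days.
Without B→P, P's earliest start moves from 11 to 9.
New critical path: H→G = 9+7 = 16 ⇒ 16 days.

16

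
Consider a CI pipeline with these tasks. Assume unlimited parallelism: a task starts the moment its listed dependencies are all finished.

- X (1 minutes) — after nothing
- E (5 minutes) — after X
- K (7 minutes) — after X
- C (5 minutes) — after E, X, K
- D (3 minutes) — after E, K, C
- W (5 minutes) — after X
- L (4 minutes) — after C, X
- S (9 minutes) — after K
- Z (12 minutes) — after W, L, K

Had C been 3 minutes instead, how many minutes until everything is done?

The binding path is X→K→C→L→Z = 1+7+5+4+12 = 29; finish at 29 minutes.
C lies on that path, so at 3 minutes the path becomes 27 minutes.
No other chain overtakes it, so the finish is 27 minutes.

27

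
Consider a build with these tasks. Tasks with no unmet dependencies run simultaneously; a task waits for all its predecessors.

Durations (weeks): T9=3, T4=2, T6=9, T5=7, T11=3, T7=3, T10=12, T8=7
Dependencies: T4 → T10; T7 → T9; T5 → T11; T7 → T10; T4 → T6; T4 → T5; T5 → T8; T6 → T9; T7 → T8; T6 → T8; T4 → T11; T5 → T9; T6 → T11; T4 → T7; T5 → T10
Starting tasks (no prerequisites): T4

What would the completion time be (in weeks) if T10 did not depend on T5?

18

With the dependency in place, T4→T5→T10 = 2+7+12 = 21 sets the finish at 21 weeks.
Without T5→T10, T10's earliest start moves from 9 to 5.
New critical path: T4→T6→T8 = 2+9+7 = 18 ⇒ 18 weeks.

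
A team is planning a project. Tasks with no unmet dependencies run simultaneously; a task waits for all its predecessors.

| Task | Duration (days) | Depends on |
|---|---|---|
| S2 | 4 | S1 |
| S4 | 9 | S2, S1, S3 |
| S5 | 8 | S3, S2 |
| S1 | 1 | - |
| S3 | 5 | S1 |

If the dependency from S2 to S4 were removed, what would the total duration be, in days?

15

With the dependency in place, S1→S3→S4 = 1+5+9 = 15 sets the finish at 15 days.
Dropping S2→S4 doesn't change S4's earliest start (6); another predecessor still binds.
After: S1→S3→S4 = 1+5+9 = 15 → 15 days.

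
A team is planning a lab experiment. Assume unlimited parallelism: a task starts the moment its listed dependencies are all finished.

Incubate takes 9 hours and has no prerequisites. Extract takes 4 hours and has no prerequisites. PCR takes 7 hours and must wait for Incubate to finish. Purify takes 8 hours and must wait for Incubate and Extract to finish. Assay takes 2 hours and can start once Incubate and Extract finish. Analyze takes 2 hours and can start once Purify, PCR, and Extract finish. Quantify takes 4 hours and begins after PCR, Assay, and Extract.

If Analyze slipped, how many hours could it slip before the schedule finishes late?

Critical path: Incubate→PCR→Quantify = 9+7+4 = 20, so the finish is 20 hours.
Analyze finishes as early as 19 and must finish by 20.
Slack of Analyze = 18 − 17 = 1 hour.

1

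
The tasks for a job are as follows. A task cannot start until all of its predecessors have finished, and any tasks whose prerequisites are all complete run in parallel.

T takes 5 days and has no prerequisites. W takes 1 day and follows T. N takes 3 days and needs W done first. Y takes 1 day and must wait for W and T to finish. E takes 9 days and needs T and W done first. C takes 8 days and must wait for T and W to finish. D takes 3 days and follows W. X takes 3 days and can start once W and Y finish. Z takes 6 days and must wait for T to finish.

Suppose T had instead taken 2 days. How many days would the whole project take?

Critical path before the change: T→W→E = 5+1+9 = 15 giving 15 days.
Since T is critical, the -3 change carries straight to that chain (now 12 days).
That remains the longest chain; total 12 days.

12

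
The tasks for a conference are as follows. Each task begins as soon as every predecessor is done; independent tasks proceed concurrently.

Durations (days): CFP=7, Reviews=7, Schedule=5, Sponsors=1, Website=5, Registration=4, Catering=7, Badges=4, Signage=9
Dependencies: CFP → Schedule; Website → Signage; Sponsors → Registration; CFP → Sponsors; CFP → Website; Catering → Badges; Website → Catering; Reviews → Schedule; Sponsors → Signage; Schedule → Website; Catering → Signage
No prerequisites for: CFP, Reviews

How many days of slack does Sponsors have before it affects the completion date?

16

The longest chain is CFP→Schedule→Website→Catering→Signage = 7+5+5+7+9 = 33; overall finish 33 days.
The longest chain containing Sponsors totals 17 days.
So Sponsors can slip 24 − 8 = 16 days.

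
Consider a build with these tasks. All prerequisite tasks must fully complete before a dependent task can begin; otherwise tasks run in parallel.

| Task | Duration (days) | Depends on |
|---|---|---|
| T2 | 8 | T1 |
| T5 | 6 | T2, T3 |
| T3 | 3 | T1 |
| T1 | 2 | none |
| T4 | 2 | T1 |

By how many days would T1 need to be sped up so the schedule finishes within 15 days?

1

Current finish: 16 days; target: 15.
T1 is on every critical path, so each day cut from T1 cuts the finish by one (this holds down to a finish of 15).
Need 16 − 15 = 1 day off T1 → T1 becomes 1 day, finish becomes 15.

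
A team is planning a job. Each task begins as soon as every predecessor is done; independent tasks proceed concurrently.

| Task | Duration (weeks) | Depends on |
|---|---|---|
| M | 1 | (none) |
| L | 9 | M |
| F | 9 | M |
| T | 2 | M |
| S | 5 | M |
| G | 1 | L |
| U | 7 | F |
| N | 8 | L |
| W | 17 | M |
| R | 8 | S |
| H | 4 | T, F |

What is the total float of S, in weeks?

4

M→L→N = 1+9+8 = 18 sets the makespan at 18 weeks.
The longest chain containing S totals 14 weeks.
So S can slip 10 − 6 = 4 weeks.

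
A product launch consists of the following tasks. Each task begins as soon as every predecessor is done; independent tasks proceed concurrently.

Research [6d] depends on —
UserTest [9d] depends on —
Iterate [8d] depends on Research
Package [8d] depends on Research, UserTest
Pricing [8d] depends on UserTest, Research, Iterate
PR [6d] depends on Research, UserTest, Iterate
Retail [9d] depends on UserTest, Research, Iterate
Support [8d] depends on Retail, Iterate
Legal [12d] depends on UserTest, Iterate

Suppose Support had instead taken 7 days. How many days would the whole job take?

30

Critical path before the change: Research→Iterate→Retail→Support = 6+8+9+8 = 31 giving 31 days.
Since Support is critical, the -1 change carries straight to that chain (now 30 days).
That remains the longest chain; total 30 days.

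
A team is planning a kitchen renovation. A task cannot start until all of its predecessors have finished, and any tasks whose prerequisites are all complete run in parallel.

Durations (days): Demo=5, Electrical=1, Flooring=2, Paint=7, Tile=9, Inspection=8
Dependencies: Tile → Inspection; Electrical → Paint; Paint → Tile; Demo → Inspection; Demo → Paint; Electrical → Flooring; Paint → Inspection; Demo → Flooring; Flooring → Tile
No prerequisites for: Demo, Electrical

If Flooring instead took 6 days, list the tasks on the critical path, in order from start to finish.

Demo, Paint, Tile, Inspection

The binding path is Demo→Paint→Tile→Inspection = 5+7+9+8 = 29; finish at 29 days.
Flooring is off the critical path — its longest chain is 24 days, giving 5 of slack.
The critical path is still Demo→Paint→Tile→Inspection; finish is now 29 days.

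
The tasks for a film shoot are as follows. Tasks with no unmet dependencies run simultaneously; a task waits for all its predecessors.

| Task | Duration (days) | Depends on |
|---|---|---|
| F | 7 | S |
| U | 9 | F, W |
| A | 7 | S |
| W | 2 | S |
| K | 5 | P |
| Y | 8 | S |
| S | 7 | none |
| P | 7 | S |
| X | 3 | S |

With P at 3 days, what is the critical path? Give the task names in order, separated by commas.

Actual critical path: S→F→U = 7+7+9 = 23 ⇒ 23 days.
P has 4 days of float (longest path through it is 19).
The critical path is still S→F→U; finish is now 23 days.

S, F, U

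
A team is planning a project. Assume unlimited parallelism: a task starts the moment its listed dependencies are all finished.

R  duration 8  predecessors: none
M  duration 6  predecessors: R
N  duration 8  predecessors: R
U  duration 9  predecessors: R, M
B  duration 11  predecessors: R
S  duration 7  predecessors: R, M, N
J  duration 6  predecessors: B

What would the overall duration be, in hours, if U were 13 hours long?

27

Critical path before the change: R→B→J = 8+11+6 = 25 giving 25 hours.
U has 2 hours of float (longest path through it is 23).
New critical path: R→M→U = 8+6+13 = 27 ⇒ 27 hours.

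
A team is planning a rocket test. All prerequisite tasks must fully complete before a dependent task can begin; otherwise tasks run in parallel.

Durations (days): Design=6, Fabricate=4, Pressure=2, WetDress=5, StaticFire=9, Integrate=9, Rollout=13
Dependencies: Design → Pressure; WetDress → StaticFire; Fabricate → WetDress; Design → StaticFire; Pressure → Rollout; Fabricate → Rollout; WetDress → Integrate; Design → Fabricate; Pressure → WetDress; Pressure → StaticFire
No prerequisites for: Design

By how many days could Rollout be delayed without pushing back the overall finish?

Critical path: Design→Fabricate→WetDress→StaticFire = 6+4+5+9 = 24, so the finish is 24 days.
The longest chain containing Rollout totals 23 days.
So Rollout can slip 24 − 23 = 1 day.

1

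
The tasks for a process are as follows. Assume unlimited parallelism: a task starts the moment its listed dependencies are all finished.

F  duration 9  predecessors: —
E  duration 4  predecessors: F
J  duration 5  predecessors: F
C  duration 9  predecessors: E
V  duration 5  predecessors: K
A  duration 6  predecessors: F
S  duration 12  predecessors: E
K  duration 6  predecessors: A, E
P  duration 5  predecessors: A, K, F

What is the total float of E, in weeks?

The longest chain is F→A→K→P = 9+6+6+5 = 26; overall finish 26 weeks.
E finishes as early as 13 and must finish by 14.
Slack of E = 10 − 9 = 1 week.

1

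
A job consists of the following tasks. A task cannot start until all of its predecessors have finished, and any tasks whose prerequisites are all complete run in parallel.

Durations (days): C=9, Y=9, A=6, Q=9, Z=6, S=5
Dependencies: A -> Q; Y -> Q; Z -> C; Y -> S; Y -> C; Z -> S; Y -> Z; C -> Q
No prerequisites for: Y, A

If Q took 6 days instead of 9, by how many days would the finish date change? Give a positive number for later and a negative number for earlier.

-3

Actual critical path: Y→Z→C→Q = 9+6+9+9 = 33 ⇒ 33 days.
Since Q is critical, the -3 change carries straight to that chain (now 30 days).
The critical path is still Y→Z→C→Q; finish is now 30 days.
Change in finish: 30 − 33 = -3 days.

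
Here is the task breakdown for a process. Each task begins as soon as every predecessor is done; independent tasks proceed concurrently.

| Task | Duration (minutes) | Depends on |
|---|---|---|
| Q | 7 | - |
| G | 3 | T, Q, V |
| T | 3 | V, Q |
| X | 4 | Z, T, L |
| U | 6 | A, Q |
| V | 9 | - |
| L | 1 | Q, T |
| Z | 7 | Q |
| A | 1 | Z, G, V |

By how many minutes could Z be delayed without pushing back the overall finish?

Critical path: V→T→G→A→U = 9+3+3+1+6 = 22, so the finish is 22 minutes.
Z finishes as early as 14 and must finish by 15.
Slack of Z = 8 − 7 = 1 minute.

1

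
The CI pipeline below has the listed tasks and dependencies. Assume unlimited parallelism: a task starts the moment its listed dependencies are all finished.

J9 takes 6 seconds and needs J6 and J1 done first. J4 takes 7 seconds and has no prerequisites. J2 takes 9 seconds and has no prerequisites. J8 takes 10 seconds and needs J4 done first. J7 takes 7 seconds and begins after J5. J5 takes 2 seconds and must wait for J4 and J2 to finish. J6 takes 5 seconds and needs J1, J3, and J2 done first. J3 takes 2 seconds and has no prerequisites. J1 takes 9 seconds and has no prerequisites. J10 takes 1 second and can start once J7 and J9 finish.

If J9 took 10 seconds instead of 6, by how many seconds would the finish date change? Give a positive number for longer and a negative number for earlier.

4

The binding path is J1→J6→J9→J10 = 9+5+6+1 = 21; finish at 21 seconds.
J9 is on the critical path; changing it to 10 makes that path 25 seconds.
The critical path is still J1→J6→J9→J10; finish is now 25 seconds.
Change in finish: 25 − 21 = +4 seconds.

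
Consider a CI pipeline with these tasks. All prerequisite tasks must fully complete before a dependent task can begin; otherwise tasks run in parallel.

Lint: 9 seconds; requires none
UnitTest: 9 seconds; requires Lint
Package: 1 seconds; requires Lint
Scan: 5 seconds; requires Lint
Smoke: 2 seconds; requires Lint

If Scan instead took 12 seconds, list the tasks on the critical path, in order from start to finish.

Lint, Scan

As given, the longest chain is Lint→UnitTest = 9+9 = 18, so the finish is 18 seconds.
Scan has 4 seconds of float (longest path through it is 14).
New critical path: Lint→Scan = 9+12 = 21 ⇒ 21 seconds.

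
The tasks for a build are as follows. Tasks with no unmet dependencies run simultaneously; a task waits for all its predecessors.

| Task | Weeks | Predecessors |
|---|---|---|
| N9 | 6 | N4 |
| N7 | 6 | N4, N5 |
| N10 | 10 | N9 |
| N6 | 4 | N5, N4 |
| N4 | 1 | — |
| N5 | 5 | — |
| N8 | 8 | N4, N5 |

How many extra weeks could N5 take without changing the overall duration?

The longest chain is N4→N9→N10 = 1+6+10 = 17; overall finish 17 weeks.
Longest path through N5: 13 weeks (earliest finish 5, latest finish 9).
So N5 can slip 9 − 5 = 4 weeks.

4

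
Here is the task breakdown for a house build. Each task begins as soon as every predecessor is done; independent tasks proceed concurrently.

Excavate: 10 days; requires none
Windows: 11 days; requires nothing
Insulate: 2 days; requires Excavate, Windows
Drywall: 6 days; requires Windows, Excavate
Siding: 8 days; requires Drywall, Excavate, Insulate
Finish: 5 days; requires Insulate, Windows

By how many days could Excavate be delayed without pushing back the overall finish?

Windows→Drywall→Siding = 11+6+8 = 25 sets the makespan at 25 days.
Longest path through Excavate: 24 days (earliest finish 10, latest finish 11).
Float = 25 − 24 = 1.

1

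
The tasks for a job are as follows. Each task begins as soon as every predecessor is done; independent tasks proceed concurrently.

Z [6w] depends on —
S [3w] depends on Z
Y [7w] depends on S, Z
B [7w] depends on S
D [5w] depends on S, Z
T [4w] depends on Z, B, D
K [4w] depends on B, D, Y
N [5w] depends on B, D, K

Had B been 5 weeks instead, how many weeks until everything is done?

Critical path before the change: Z→S→B→K→N = 6+3+7+4+5 = 25 giving 25 weeks.
B lies on that path, so at 5 weeks the path becomes 23 weeks.
New critical path: Z→S→Y→K→N = 6+3+7+4+5 = 25 ⇒ 25 weeks.

25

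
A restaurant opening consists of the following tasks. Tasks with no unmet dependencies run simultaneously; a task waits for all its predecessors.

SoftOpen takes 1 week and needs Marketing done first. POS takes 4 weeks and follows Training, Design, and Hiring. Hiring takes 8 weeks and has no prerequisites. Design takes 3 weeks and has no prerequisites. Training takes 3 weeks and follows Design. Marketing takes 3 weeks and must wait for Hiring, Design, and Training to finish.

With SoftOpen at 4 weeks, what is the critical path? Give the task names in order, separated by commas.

As given, the longest chain is Hiring→Marketing→SoftOpen = 8+3+1 = 12, so the finish is 12 weeks.
SoftOpen is on the critical path; changing it to 4 makes that path 15 weeks.
That remains the longest chain; total 15 weeks.

Hiring, Marketing, SoftOpen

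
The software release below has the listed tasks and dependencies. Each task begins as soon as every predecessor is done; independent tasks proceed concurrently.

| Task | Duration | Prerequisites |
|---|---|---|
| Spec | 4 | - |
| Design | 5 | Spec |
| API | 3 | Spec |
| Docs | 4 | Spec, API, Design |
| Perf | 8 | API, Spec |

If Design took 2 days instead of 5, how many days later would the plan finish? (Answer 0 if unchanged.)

Baseline: Spec→API→Perf = 4+3+8 = 15 → 15 days.
Design is off the critical path — its longest chain is 13 days, giving 2 of slack.
No other chain overtakes it, so the finish is 15 days.
Change in finish: 15 − 15 = +0 days.

0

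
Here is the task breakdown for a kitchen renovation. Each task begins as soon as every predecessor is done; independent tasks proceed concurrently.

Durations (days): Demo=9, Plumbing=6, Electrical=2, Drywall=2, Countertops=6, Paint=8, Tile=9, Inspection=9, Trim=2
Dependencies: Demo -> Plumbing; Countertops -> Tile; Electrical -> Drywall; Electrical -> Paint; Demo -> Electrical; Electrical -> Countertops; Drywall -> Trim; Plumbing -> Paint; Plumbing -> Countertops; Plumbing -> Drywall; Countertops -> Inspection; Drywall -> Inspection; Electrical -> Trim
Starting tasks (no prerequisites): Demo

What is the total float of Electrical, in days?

4

The longest chain is Demo→Plumbing→Countertops→Tile = 9+6+6+9 = 30; overall finish 30 days.
Electrical finishes as early as 11 and must finish by 15.
So Electrical can slip 15 − 11 = 4 days.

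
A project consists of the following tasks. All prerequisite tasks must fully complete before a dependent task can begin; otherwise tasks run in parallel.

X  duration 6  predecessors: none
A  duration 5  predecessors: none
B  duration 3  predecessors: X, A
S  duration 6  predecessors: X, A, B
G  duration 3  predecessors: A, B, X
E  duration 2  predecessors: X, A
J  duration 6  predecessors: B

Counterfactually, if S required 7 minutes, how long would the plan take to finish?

16

Critical path before the change: X→B→S = 6+3+6 = 15 giving 15 minutes.
S lies on that path, so at 7 minutes the path becomes 16 minutes.
The critical path is still X→B→S; finish is now 16 minutes.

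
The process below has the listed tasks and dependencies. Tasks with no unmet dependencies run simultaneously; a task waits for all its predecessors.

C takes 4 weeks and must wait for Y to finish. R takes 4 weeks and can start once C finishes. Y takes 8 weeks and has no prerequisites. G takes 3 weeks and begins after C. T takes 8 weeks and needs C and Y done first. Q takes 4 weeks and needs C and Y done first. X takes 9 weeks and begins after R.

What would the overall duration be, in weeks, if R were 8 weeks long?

The binding path is Y→C→R→X = 8+4+4+9 = 25; finish at 25 weeks.
R lies on that path, so at 8 weeks the path becomes 29 weeks.
No other chain overtakes it, so the finish is 29 weeks.

29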